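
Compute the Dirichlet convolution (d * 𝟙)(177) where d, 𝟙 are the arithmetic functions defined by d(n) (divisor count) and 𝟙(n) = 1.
(d * 𝟙)(177) = 9

Divisors of 177: [1, 3, 59, 177]. For each d | 177:
  d = 1: d(1) · 𝟙(177/1) = 1 · 1 = 1
  d = 3: d(3) · 𝟙(177/3) = 2 · 1 = 2
  d = 59: d(59) · 𝟙(177/59) = 2 · 1 = 2
  d = 177: d(177) · 𝟙(177/177) = 4 · 1 = 4
Summing: (d * 𝟙)(177) = 1 + 2 + 2 + 4 = 9.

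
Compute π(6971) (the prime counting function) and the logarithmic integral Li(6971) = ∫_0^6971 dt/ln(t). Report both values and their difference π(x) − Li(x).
π(6971) = 896;  Li(6971) ≈ 911.05;  π(x) − Li(x) ≈ -15.05.

Direct count of primes ≤ 6971 gives π(6971) = 896. Numerical evaluation of the logarithmic integral gives Li(6971) ≈ 911.05. The difference π(x) − Li(x) ≈ -15.05 is typically negative for small/moderate x (Li(x) overestimates), though Littlewood's theorem shows this sign changes infinitely often.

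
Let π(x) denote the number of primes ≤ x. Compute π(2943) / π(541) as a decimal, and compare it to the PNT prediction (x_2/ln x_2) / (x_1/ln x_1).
π(2943)/π(541) = 424/100 ≈ 4.2400;  PNT prediction ≈ 4.2863.

π(541) = 100 and π(2943) = 424, so π(2943)/π(541) ≈ 4.2400. The PNT-predicted ratio is (2943/ln(2943)) / (541/ln(541)) ≈ 4.2863. The two agree to within a few percent, as expected.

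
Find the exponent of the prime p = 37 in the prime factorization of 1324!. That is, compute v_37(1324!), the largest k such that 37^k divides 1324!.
v_37(1324!) = 35

Legendre's formula: v_p(n!) = Σ_{k ≥ 1} ⌊n / p^k⌋. For p = 37, n = 1324, the terms are:
  ⌊1324/37^1⌋ = ⌊1324/37⌋ = 35
(the next term ⌊1324/37^2⌋ = 0, terminating the sum). Summing: v_37(1324!) = 35 = 35.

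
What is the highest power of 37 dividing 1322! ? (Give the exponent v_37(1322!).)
v_37(1322!) = 35

Legendre's formula: v_p(n!) = Σ_{k ≥ 1} ⌊n / p^k⌋. For p = 37, n = 1322, the terms are:
  ⌊1322/37^1⌋ = ⌊1322/37⌋ = 35
(the next term ⌊1322/37^2⌋ = 0, terminating the sum). Summing: v_37(1322!) = 35 = 35.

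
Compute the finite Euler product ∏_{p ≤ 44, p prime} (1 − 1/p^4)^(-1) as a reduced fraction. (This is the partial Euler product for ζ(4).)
∏ = 68304364739414847787103076142881583957543/63109073443906486560772797235200000000000

The primes p ≤ 44 are [2, 3, 5, 7, 11, 13, 17, 19, 23, 29, 31, 37, 41, 43]. For each prime, (1 − 1/p^4)^(-1) = p^4 / (p^4 − 1). The product is (1 − 1/2^4)^(-1), (1 − 1/3^4)^(-1), (1 − 1/5^4)^(-1), (1 − 1/7^4)^(-1), (1 − 1/11^4)^(-1), (1 − 1/13^4)^(-1), (1 − 1/17^4)^(-1), (1 − 1/19^4)^(-1), (1 − 1/23^4)^(-1), (1 − 1/29^4)^(-1), (1 − 1/31^4)^(-1), (1 − 1/37^4)^(-1), (1 − 1/41^4)^(-1), (1 − 1/43^4)^(-1) = ∏ p^4 / (p^4 − 1) = 68304364739414847787103076142881583957543/63109073443906486560772797235200000000000.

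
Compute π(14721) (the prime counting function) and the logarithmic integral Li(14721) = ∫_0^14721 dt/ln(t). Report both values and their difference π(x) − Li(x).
π(14721) = 1722;  Li(14721) ≈ 1747.58;  π(x) − Li(x) ≈ -25.58.

Direct count of primes ≤ 14721 gives π(14721) = 1722. Numerical evaluation of the logarithmic integral gives Li(14721) ≈ 1747.58. The difference π(x) − Li(x) ≈ -25.58 is typically negative for small/moderate x (Li(x) overestimates), though Littlewood's theorem shows this sign changes infinitely often.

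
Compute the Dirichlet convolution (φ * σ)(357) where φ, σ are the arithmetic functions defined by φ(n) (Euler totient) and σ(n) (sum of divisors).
(φ * σ)(357) = 2856

Divisors of 357: [1, 3, 7, 17, 21, 51, 119, 357]. For each d | 357:
  d = 1: φ(1) · σ(357/1) = 1 · 576 = 576
  d = 3: φ(3) · σ(357/3) = 2 · 144 = 288
  d = 7: φ(7) · σ(357/7) = 6 · 72 = 432
  d = 17: φ(17) · σ(357/17) = 16 · 32 = 512
  d = 21: φ(21) · σ(357/21) = 12 · 18 = 216
  d = 51: φ(51) · σ(357/51) = 32 · 8 = 256
  d = 119: φ(119) · σ(357/119) = 96 · 4 = 384
  d = 357: φ(357) · σ(357/357) = 192 · 1 = 192
Summing: (φ * σ)(357) = 576 + 288 + 432 + 512 + 216 + 256 + 384 + 192 = 2856.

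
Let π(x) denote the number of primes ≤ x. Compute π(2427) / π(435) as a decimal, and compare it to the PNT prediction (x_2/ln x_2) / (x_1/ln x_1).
π(2427)/π(435) = 360/84 ≈ 4.2857;  PNT prediction ≈ 4.3488.

π(435) = 84 and π(2427) = 360, so π(2427)/π(435) ≈ 4.2857. The PNT-predicted ratio is (2427/ln(2427)) / (435/ln(435)) ≈ 4.3488. The two agree to within a few percent, as expected.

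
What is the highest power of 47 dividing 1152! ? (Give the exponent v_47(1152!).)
v_47(1152!) = 24

Legendre's formula: v_p(n!) = Σ_{k ≥ 1} ⌊n / p^k⌋. For p = 47, n = 1152, the terms are:
  ⌊1152/47^1⌋ = ⌊1152/47⌋ = 24
(the next term ⌊1152/47^2⌋ = 0, terminating the sum). Summing: v_47(1152!) = 24 = 24.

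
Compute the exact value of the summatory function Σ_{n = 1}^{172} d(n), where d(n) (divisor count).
Σ_{n ≤ 172} d(n) = 917

Compute d(n) for each 1 ≤ n ≤ 172: d(1) = 1, d(2) = 2, d(3) = 2, d(4) = 3, d(5) = 2, d(6) = 4, d(7) = 2, d(8) = 4, d(9) = 3, d(10) = 4, d(11) = 2, d(12) = 6, d(13) = 2, d(14) = 4, d(15) = 4, d(16) = 5, d(17) = 2, d(18) = 6, d(19) = 2, d(20) = 6, d(21) = 4, d(22) = 4, d(23) = 2, d(24) = 8, d(25) = 3, d(26) = 4, d(27) = 4, d(28) = 6, d(29) = 2, d(30) = 8, d(31) = 2, d(32) = 6, d(33) = 4, d(34) = 4, d(35) = 4, d(36) = 9, d(37) = 2, d(38) = 4, d(39) = 4, d(40) = 8, d(41) = 2, d(42) = 8, d(43) = 2, d(44) = 6, d(45) = 6, d(46) = 4, d(47) = 2, d(48) = 10, d(49) = 3, d(50) = 6, d(51) = 4, d(52) = 6, d(53) = 2, d(54) = 8, d(55) = 4, d(56) = 8, d(57) = 4, d(58) = 4, d(59) = 2, d(60) = 12, d(61) = 2, d(62) = 4, d(63) = 6, d(64) = 7, d(65) = 4, d(66) = 8, d(67) = 2, d(68) = 6, d(69) = 4, d(70) = 8, d(71) = 2, d(72) = 12, d(73) = 2, d(74) = 4, d(75) = 6, d(76) = 6, d(77) = 4, d(78) = 8, d(79) = 2, d(80) = 10, d(81) = 5, d(82) = 4, d(83) = 2, d(84) = 12, d(85) = 4, d(86) = 4, d(87) = 4, d(88) = 8, d(89) = 2, d(90) = 12, d(91) = 4, d(92) = 6, d(93) = 4, d(94) = 4, d(95) = 4, d(96) = 12, d(97) = 2, d(98) = 6, d(99) = 6, d(100) = 9, d(101) = 2, d(102) = 8, d(103) = 2, d(104) = 8, d(105) = 8, d(106) = 4, d(107) = 2, d(108) = 12, d(109) = 2, d(110) = 8, d(111) = 4, d(112) = 10, d(113) = 2, d(114) = 8, d(115) = 4, d(116) = 6, d(117) = 6, d(118) = 4, d(119) = 4, d(120) = 16, d(121) = 3, d(122) = 4, d(123) = 4, d(124) = 6, d(125) = 4, d(126) = 12, d(127) = 2, d(128) = 8, d(129) = 4, d(130) = 8, d(131) = 2, d(132) = 12, d(133) = 4, d(134) = 4, d(135) = 8, d(136) = 8, d(137) = 2, d(138) = 8, d(139) = 2, d(140) = 12, d(141) = 4, d(142) = 4, d(143) = 4, d(144) = 15, d(145) = 4, d(146) = 4, d(147) = 6, d(148) = 6, d(149) = 2, d(150) = 12, d(151) = 2, d(152) = 8, d(153) = 6, d(154) = 8, d(155) = 4, d(156) = 12, d(157) = 2, d(158) = 4, d(159) = 4, d(160) = 12, d(161) = 4, d(162) = 10, d(163) = 2, d(164) = 6, d(165) = 8, d(166) = 4, d(167) = 2, d(168) = 16, d(169) = 3, d(170) = 8, d(171) = 6, d(172) = 6. Summing all 172 values: 917. (Dirichlet's divisor formula: Σ_{n ≤ x} d(n) = x ln(x) + (2γ − 1) x + O(√x). For x = 172, the asymptotic estimate is ≈ 911.93.)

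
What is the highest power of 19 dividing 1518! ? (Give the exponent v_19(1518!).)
v_19(1518!) = 83

Legendre's formula: v_p(n!) = Σ_{k ≥ 1} ⌊n / p^k⌋. For p = 19, n = 1518, the terms are:
  ⌊1518/19^1⌋ = ⌊1518/19⌋ = 79
  ⌊1518/19^2⌋ = ⌊1518/361⌋ = 4
(the next term ⌊1518/19^3⌋ = 0, terminating the sum). Summing: v_19(1518!) = 79 + 4 = 83.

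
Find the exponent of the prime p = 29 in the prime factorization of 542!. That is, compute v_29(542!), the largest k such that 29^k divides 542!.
v_29(542!) = 18

Legendre's formula: v_p(n!) = Σ_{k ≥ 1} ⌊n / p^k⌋. For p = 29, n = 542, the terms are:
  ⌊542/29^1⌋ = ⌊542/29⌋ = 18
(the next term ⌊542/29^2⌋ = 0, terminating the sum). Summing: v_29(542!) = 18 = 18.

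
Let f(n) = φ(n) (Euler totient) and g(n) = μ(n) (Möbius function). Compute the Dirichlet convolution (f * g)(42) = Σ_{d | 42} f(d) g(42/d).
(φ * μ)(42) = 0

Divisors of 42: [1, 2, 3, 6, 7, 14, 21, 42]. For each d | 42:
  d = 1: φ(1) · μ(42/1) = 1 · -1 = -1
  d = 2: φ(2) · μ(42/2) = 1 · 1 = 1
  d = 3: φ(3) · μ(42/3) = 2 · 1 = 2
  d = 6: φ(6) · μ(42/6) = 2 · -1 = -2
  d = 7: φ(7) · μ(42/7) = 6 · 1 = 6
  d = 14: φ(14) · μ(42/14) = 6 · -1 = -6
  d = 21: φ(21) · μ(42/21) = 12 · -1 = -12
  d = 42: φ(42) · μ(42/42) = 12 · 1 = 12
Summing: (φ * μ)(42) = -1 + 1 + 2 + -2 + 6 + -6 + -12 + 12 = 0.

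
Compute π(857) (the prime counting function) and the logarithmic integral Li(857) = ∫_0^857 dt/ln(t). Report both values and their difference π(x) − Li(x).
π(857) = 148;  Li(857) ≈ 156.68;  π(x) − Li(x) ≈ -8.68.

Direct count of primes ≤ 857 gives π(857) = 148. Numerical evaluation of the logarithmic integral gives Li(857) ≈ 156.68. The difference π(x) − Li(x) ≈ -8.68 is typically negative for small/moderate x (Li(x) overestimates), though Littlewood's theorem shows this sign changes infinitely often.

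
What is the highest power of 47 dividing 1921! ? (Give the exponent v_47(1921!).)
v_47(1921!) = 40

Legendre's formula: v_p(n!) = Σ_{k ≥ 1} ⌊n / p^k⌋. For p = 47, n = 1921, the terms are:
  ⌊1921/47^1⌋ = ⌊1921/47⌋ = 40
(the next term ⌊1921/47^2⌋ = 0, terminating the sum). Summing: v_47(1921!) = 40 = 40.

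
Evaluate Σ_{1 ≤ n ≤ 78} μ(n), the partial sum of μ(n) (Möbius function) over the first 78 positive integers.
Σ_{n ≤ 78} μ(n) = -3

Compute μ(n) for each 1 ≤ n ≤ 78: μ(1) = 1, μ(2) = -1, μ(3) = -1, μ(4) = 0, μ(5) = -1, μ(6) = 1, μ(7) = -1, μ(8) = 0, μ(9) = 0, μ(10) = 1, μ(11) = -1, μ(12) = 0, μ(13) = -1, μ(14) = 1, μ(15) = 1, μ(16) = 0, μ(17) = -1, μ(18) = 0, μ(19) = -1, μ(20) = 0, μ(21) = 1, μ(22) = 1, μ(23) = -1, μ(24) = 0, μ(25) = 0, μ(26) = 1, μ(27) = 0, μ(28) = 0, μ(29) = -1, μ(30) = -1, μ(31) = -1, μ(32) = 0, μ(33) = 1, μ(34) = 1, μ(35) = 1, μ(36) = 0, μ(37) = -1, μ(38) = 1, μ(39) = 1, μ(40) = 0, μ(41) = -1, μ(42) = -1, μ(43) = -1, μ(44) = 0, μ(45) = 0, μ(46) = 1, μ(47) = -1, μ(48) = 0, μ(49) = 0, μ(50) = 0, μ(51) = 1, μ(52) = 0, μ(53) = -1, μ(54) = 0, μ(55) = 1, μ(56) = 0, μ(57) = 1, μ(58) = 1, μ(59) = -1, μ(60) = 0, μ(61) = -1, μ(62) = 1, μ(63) = 0, μ(64) = 0, μ(65) = 1, μ(66) = -1, μ(67) = -1, μ(68) = 0, μ(69) = 1, μ(70) = -1, μ(71) = -1, μ(72) = 0, μ(73) = -1, μ(74) = 1, μ(75) = 0, μ(76) = 0, μ(77) = 1, μ(78) = -1. Summing all 78 values: -3. (Mertens function M(x) = Σ_{n ≤ x} μ(n); on average M(x) should be small (PNT ⟺ M(x) = o(x)).)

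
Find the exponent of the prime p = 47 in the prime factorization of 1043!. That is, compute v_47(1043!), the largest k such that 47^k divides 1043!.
v_47(1043!) = 22

Legendre's formula: v_p(n!) = Σ_{k ≥ 1} ⌊n / p^k⌋. For p = 47, n = 1043, the terms are:
  ⌊1043/47^1⌋ = ⌊1043/47⌋ = 22
(the next term ⌊1043/47^2⌋ = 0, terminating the sum). Summing: v_47(1043!) = 22 = 22.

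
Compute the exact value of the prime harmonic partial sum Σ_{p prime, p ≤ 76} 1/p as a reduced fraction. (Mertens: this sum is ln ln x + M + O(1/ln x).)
Σ 1/p = 71544353681891529224514036059/40729680599249024150621323470

π(76) = 21, so the primes ≤ 76 are [2, 3, 5, 7, 11, 13, 17, 19, 23, 29, 31, 37, 41, 43, 47, 53, 59, 61, 67, 71, 73]. Summing 1/p over these primes: 71544353681891529224514036059/40729680599249024150621323470 ≈ 1.7566. Mertens estimate ln ln(76) + 0.2615 ≈ 1.7272.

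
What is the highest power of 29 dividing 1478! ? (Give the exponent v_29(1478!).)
v_29(1478!) = 51

Legendre's formula: v_p(n!) = Σ_{k ≥ 1} ⌊n / p^k⌋. For p = 29, n = 1478, the terms are:
  ⌊1478/29^1⌋ = ⌊1478/29⌋ = 50
  ⌊1478/29^2⌋ = ⌊1478/841⌋ = 1
(the next term ⌊1478/29^3⌋ = 0, terminating the sum). Summing: v_29(1478!) = 50 + 1 = 51.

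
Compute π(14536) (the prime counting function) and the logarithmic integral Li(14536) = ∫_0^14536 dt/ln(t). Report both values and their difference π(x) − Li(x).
π(14536) = 1701;  Li(14536) ≈ 1728.29;  π(x) − Li(x) ≈ -27.29.

Direct count of primes ≤ 14536 gives π(14536) = 1701. Numerical evaluation of the logarithmic integral gives Li(14536) ≈ 1728.29. The difference π(x) − Li(x) ≈ -27.29 is typically negative for small/moderate x (Li(x) overestimates), though Littlewood's theorem shows this sign changes infinitely often.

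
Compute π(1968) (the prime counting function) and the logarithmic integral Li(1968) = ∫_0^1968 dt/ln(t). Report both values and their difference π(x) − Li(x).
π(1968) = 297;  Li(1968) ≈ 310.59;  π(x) − Li(x) ≈ -13.59.

Direct count of primes ≤ 1968 gives π(1968) = 297. Numerical evaluation of the logarithmic integral gives Li(1968) ≈ 310.59. The difference π(x) − Li(x) ≈ -13.59 is typically negative for small/moderate x (Li(x) overestimates), though Littlewood's theorem shows this sign changes infinitely often.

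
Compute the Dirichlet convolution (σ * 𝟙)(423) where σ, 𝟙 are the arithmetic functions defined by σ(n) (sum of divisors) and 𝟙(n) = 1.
(σ * 𝟙)(423) = 882

Divisors of 423: [1, 3, 9, 47, 141, 423]. For each d | 423:
  d = 1: σ(1) · 𝟙(423/1) = 1 · 1 = 1
  d = 3: σ(3) · 𝟙(423/3) = 4 · 1 = 4
  d = 9: σ(9) · 𝟙(423/9) = 13 · 1 = 13
  d = 47: σ(47) · 𝟙(423/47) = 48 · 1 = 48
  d = 141: σ(141) · 𝟙(423/141) = 192 · 1 = 192
  d = 423: σ(423) · 𝟙(423/423) = 624 · 1 = 624
Summing: (σ * 𝟙)(423) = 1 + 4 + 13 + 48 + 192 + 624 = 882.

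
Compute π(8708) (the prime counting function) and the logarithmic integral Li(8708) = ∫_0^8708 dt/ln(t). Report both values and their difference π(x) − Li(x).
π(8708) = 1085;  Li(8708) ≈ 1104.82;  π(x) − Li(x) ≈ -19.82.

Direct count of primes ≤ 8708 gives π(8708) = 1085. Numerical evaluation of the logarithmic integral gives Li(8708) ≈ 1104.82. The difference π(x) − Li(x) ≈ -19.82 is typically negative for small/moderate x (Li(x) overestimates), though Littlewood's theorem shows this sign changes infinitely often.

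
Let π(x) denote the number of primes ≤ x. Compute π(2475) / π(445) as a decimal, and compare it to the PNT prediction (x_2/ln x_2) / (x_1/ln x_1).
π(2475)/π(445) = 366/86 ≈ 4.2558;  PNT prediction ≈ 4.3404.

π(445) = 86 and π(2475) = 366, so π(2475)/π(445) ≈ 4.2558. The PNT-predicted ratio is (2475/ln(2475)) / (445/ln(445)) ≈ 4.3404. The two agree to within a few percent, as expected.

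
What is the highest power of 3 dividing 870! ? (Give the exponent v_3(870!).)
v_3(870!) = 432

Legendre's formula: v_p(n!) = Σ_{k ≥ 1} ⌊n / p^k⌋. For p = 3, n = 870, the terms are:
  ⌊870/3^1⌋ = ⌊870/3⌋ = 290
  ⌊870/3^2⌋ = ⌊870/9⌋ = 96
  ⌊870/3^3⌋ = ⌊870/27⌋ = 32
  ⌊870/3^4⌋ = ⌊870/81⌋ = 10
  ⌊870/3^5⌋ = ⌊870/243⌋ = 3
  ⌊870/3^6⌋ = ⌊870/729⌋ = 1
(the next term ⌊870/3^7⌋ = 0, terminating the sum). Summing: v_3(870!) = 290 + 96 + 32 + 10 + 3 + 1 = 432.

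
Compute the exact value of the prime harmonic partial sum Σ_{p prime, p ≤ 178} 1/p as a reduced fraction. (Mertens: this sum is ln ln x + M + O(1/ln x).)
Σ 1/p = 319420215161551700804173656907103406301944826032199624513259054823197/166589903787325219380851695350896256250980509594874862046961683989710

π(178) = 40, so the primes ≤ 178 are [2, 3, 5, 7, 11, 13, 17, 19, 23, 29, 31, 37, 41, 43, 47, 53, 59, 61, 67, 71, 73, 79, 83, 89, 97, 101, 103, 107, 109, 113, 127, 131, 137, 139, 149, 151, 157, 163, 167, 173]. Summing 1/p over these primes: 319420215161551700804173656907103406301944826032199624513259054823197/166589903787325219380851695350896256250980509594874862046961683989710 ≈ 1.9174. Mertens estimate ln ln(178) + 0.2615 ≈ 1.9066.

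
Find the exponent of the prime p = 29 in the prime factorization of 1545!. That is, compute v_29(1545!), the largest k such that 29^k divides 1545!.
v_29(1545!) = 54

Legendre's formula: v_p(n!) = Σ_{k ≥ 1} ⌊n / p^k⌋. For p = 29, n = 1545, the terms are:
  ⌊1545/29^1⌋ = ⌊1545/29⌋ = 53
  ⌊1545/29^2⌋ = ⌊1545/841⌋ = 1
(the next term ⌊1545/29^3⌋ = 0, terminating the sum). Summing: v_29(1545!) = 53 + 1 = 54.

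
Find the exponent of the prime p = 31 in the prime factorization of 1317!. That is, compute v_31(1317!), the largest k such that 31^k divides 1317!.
v_31(1317!) = 43

Legendre's formula: v_p(n!) = Σ_{k ≥ 1} ⌊n / p^k⌋. For p = 31, n = 1317, the terms are:
  ⌊1317/31^1⌋ = ⌊1317/31⌋ = 42
  ⌊1317/31^2⌋ = ⌊1317/961⌋ = 1
(the next term ⌊1317/31^3⌋ = 0, terminating the sum). Summing: v_31(1317!) = 42 + 1 = 43.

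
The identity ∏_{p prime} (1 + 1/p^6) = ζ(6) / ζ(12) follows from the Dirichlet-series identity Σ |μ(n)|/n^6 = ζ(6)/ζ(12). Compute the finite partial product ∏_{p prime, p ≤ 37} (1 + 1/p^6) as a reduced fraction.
∏ = 1409064908372656074115629844532678533864664016937571914400/1385384845877129271600296064992669038424816672643778985121

The primes p ≤ 37 are [2, 3, 5, 7, 11, 13, 17, 19, 23, 29, 31, 37]. For each, (1 + 1/p^6) = (p^6 + 1)/p^6. Multiplying these fractions over p ∈ [2, 3, 5, 7, 11, 13, 17, 19, 23, 29, 31, 37] gives 1409064908372656074115629844532678533864664016937571914400/1385384845877129271600296064992669038424816672643778985121. (In the limit P → ∞ this tends to ζ(6)/ζ(12).)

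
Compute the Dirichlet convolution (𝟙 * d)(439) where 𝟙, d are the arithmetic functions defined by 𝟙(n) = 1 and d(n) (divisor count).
(𝟙 * d)(439) = 3

Divisors of 439: [1, 439]. For each d | 439:
  d = 1: 𝟙(1) · d(439/1) = 1 · 2 = 2
  d = 439: 𝟙(439) · d(439/439) = 1 · 1 = 1
Summing: (𝟙 * d)(439) = 2 + 1 = 3.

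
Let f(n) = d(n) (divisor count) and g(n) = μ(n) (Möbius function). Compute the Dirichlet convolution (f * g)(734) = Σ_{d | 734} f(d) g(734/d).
(d * μ)(734) = 1

Divisors of 734: [1, 2, 367, 734]. For each d | 734:
  d = 1: d(1) · μ(734/1) = 1 · 1 = 1
  d = 2: d(2) · μ(734/2) = 2 · -1 = -2
  d = 367: d(367) · μ(734/367) = 2 · -1 = -2
  d = 734: d(734) · μ(734/734) = 4 · 1 = 4
Summing: (d * μ)(734) = 1 + -2 + -2 + 4 = 1.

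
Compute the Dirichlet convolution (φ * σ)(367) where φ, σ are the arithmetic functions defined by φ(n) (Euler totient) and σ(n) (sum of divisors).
(φ * σ)(367) = 734

Divisors of 367: [1, 367]. For each d | 367:
  d = 1: φ(1) · σ(367/1) = 1 · 368 = 368
  d = 367: φ(367) · σ(367/367) = 366 · 1 = 366
Summing: (φ * σ)(367) = 368 + 366 = 734.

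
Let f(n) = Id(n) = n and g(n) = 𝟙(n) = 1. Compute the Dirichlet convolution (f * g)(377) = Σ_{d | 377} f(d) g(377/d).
(Id * 𝟙)(377) = 420

Divisors of 377: [1, 13, 29, 377]. For each d | 377:
  d = 1: Id(1) · 𝟙(377/1) = 1 · 1 = 1
  d = 13: Id(13) · 𝟙(377/13) = 13 · 1 = 13
  d = 29: Id(29) · 𝟙(377/29) = 29 · 1 = 29
  d = 377: Id(377) · 𝟙(377/377) = 377 · 1 = 377
Summing: (Id * 𝟙)(377) = 1 + 13 + 29 + 377 = 420.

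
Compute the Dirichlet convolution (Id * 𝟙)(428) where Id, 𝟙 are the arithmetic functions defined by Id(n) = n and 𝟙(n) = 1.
(Id * 𝟙)(428) = 756

Divisors of 428: [1, 2, 4, 107, 214, 428]. For each d | 428:
  d = 1: Id(1) · 𝟙(428/1) = 1 · 1 = 1
  d = 2: Id(2) · 𝟙(428/2) = 2 · 1 = 2
  d = 4: Id(4) · 𝟙(428/4) = 4 · 1 = 4
  d = 107: Id(107) · 𝟙(428/107) = 107 · 1 = 107
  d = 214: Id(214) · 𝟙(428/214) = 214 · 1 = 214
  d = 428: Id(428) · 𝟙(428/428) = 428 · 1 = 428
Summing: (Id * 𝟙)(428) = 1 + 2 + 4 + 107 + 214 + 428 = 756.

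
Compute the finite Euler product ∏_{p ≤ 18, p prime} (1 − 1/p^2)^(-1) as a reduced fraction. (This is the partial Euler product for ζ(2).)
∏ = 206841635/127401984

The primes p ≤ 18 are [2, 3, 5, 7, 11, 13, 17]. For each prime, (1 − 1/p^2)^(-1) = p^2 / (p^2 − 1). The product is (1 − 1/2^2)^(-1), (1 − 1/3^2)^(-1), (1 − 1/5^2)^(-1), (1 − 1/7^2)^(-1), (1 − 1/11^2)^(-1), (1 − 1/13^2)^(-1), (1 − 1/17^2)^(-1) = ∏ p^2 / (p^2 − 1) = 206841635/127401984.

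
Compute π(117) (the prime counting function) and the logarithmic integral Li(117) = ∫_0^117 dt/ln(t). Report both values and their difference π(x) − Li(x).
π(117) = 30;  Li(117) ≈ 33.75;  π(x) − Li(x) ≈ -3.75.

Direct count of primes ≤ 117 gives π(117) = 30. Numerical evaluation of the logarithmic integral gives Li(117) ≈ 33.75. The difference π(x) − Li(x) ≈ -3.75 is typically negative for small/moderate x (Li(x) overestimates), though Littlewood's theorem shows this sign changes infinitely often.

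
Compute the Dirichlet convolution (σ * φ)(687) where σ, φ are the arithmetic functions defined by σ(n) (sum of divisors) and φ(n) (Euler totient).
(σ * φ)(687) = 2748

Divisors of 687: [1, 3, 229, 687]. For each d | 687:
  d = 1: σ(1) · φ(687/1) = 1 · 456 = 456
  d = 3: σ(3) · φ(687/3) = 4 · 228 = 912
  d = 229: σ(229) · φ(687/229) = 230 · 2 = 460
  d = 687: σ(687) · φ(687/687) = 920 · 1 = 920
Summing: (σ * φ)(687) = 456 + 912 + 460 + 920 = 2748.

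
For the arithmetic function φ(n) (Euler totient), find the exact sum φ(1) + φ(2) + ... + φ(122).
Σ_{n ≤ 122} φ(n) = 4556

Compute φ(n) for each 1 ≤ n ≤ 122: φ(1) = 1, φ(2) = 1, φ(3) = 2, φ(4) = 2, φ(5) = 4, φ(6) = 2, φ(7) = 6, φ(8) = 4, φ(9) = 6, φ(10) = 4, φ(11) = 10, φ(12) = 4, φ(13) = 12, φ(14) = 6, φ(15) = 8, φ(16) = 8, φ(17) = 16, φ(18) = 6, φ(19) = 18, φ(20) = 8, φ(21) = 12, φ(22) = 10, φ(23) = 22, φ(24) = 8, φ(25) = 20, φ(26) = 12, φ(27) = 18, φ(28) = 12, φ(29) = 28, φ(30) = 8, φ(31) = 30, φ(32) = 16, φ(33) = 20, φ(34) = 16, φ(35) = 24, φ(36) = 12, φ(37) = 36, φ(38) = 18, φ(39) = 24, φ(40) = 16, φ(41) = 40, φ(42) = 12, φ(43) = 42, φ(44) = 20, φ(45) = 24, φ(46) = 22, φ(47) = 46, φ(48) = 16, φ(49) = 42, φ(50) = 20, φ(51) = 32, φ(52) = 24, φ(53) = 52, φ(54) = 18, φ(55) = 40, φ(56) = 24, φ(57) = 36, φ(58) = 28, φ(59) = 58, φ(60) = 16, φ(61) = 60, φ(62) = 30, φ(63) = 36, φ(64) = 32, φ(65) = 48, φ(66) = 20, φ(67) = 66, φ(68) = 32, φ(69) = 44, φ(70) = 24, φ(71) = 70, φ(72) = 24, φ(73) = 72, φ(74) = 36, φ(75) = 40, φ(76) = 36, φ(77) = 60, φ(78) = 24, φ(79) = 78, φ(80) = 32, φ(81) = 54, φ(82) = 40, φ(83) = 82, φ(84) = 24, φ(85) = 64, φ(86) = 42, φ(87) = 56, φ(88) = 40, φ(89) = 88, φ(90) = 24, φ(91) = 72, φ(92) = 44, φ(93) = 60, φ(94) = 46, φ(95) = 72, φ(96) = 32, φ(97) = 96, φ(98) = 42, φ(99) = 60, φ(100) = 40, φ(101) = 100, φ(102) = 32, φ(103) = 102, φ(104) = 48, φ(105) = 48, φ(106) = 52, φ(107) = 106, φ(108) = 36, φ(109) = 108, φ(110) = 40, φ(111) = 72, φ(112) = 48, φ(113) = 112, φ(114) = 36, φ(115) = 88, φ(116) = 56, φ(117) = 72, φ(118) = 58, φ(119) = 96, φ(120) = 32, φ(121) = 110, φ(122) = 60. Summing all 122 values: 4556. (Average order: Σ_{n ≤ x} φ(n) ~ (3/π²) x². For x = 122, (3/π²)·122² ≈ 4524.19.)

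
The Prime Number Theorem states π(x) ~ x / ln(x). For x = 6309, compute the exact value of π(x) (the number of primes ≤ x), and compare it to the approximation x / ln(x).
π(6309) = 820;  x/ln(x) ≈ 721.05;  relative error ≈ 12.07%.

Directly count primes up to 6309: π(6309) = 820. The PNT approximation gives 6309/ln(6309) ≈ 6309/8.74973 ≈ 721.05. Relative error (π(x) − x/ln(x)) / π(x) ≈ 12.07%; the approximation is known to undercount slightly (Li(x) is a better estimate).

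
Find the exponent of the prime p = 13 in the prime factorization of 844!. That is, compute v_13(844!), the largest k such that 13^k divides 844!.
v_13(844!) = 68

Legendre's formula: v_p(n!) = Σ_{k ≥ 1} ⌊n / p^k⌋. For p = 13, n = 844, the terms are:
  ⌊844/13^1⌋ = ⌊844/13⌋ = 64
  ⌊844/13^2⌋ = ⌊844/169⌋ = 4
(the next term ⌊844/13^3⌋ = 0, terminating the sum). Summing: v_13(844!) = 64 + 4 = 68.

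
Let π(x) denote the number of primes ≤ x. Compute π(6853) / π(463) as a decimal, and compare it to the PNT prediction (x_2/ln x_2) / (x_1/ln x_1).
π(6853)/π(463) = 881/90 ≈ 9.7889;  PNT prediction ≈ 10.2855.

π(463) = 90 and π(6853) = 881, so π(6853)/π(463) ≈ 9.7889. The PNT-predicted ratio is (6853/ln(6853)) / (463/ln(463)) ≈ 10.2855. The two agree to within a few percent, as expected.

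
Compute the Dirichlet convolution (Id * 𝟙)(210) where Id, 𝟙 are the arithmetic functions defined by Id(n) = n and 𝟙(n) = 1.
(Id * 𝟙)(210) = 576

Divisors of 210: [1, 2, 3, 5, 6, 7, 10, 14, 15, 21, 30, 35, 42, 70, 105, 210]. For each d | 210:
  d = 1: Id(1) · 𝟙(210/1) = 1 · 1 = 1
  d = 2: Id(2) · 𝟙(210/2) = 2 · 1 = 2
  d = 3: Id(3) · 𝟙(210/3) = 3 · 1 = 3
  d = 5: Id(5) · 𝟙(210/5) = 5 · 1 = 5
  d = 6: Id(6) · 𝟙(210/6) = 6 · 1 = 6
  d = 7: Id(7) · 𝟙(210/7) = 7 · 1 = 7
  d = 10: Id(10) · 𝟙(210/10) = 10 · 1 = 10
  d = 14: Id(14) · 𝟙(210/14) = 14 · 1 = 14
  d = 15: Id(15) · 𝟙(210/15) = 15 · 1 = 15
  d = 21: Id(21) · 𝟙(210/21) = 21 · 1 = 21
  d = 30: Id(30) · 𝟙(210/30) = 30 · 1 = 30
  d = 35: Id(35) · 𝟙(210/35) = 35 · 1 = 35
  d = 42: Id(42) · 𝟙(210/42) = 42 · 1 = 42
  d = 70: Id(70) · 𝟙(210/70) = 70 · 1 = 70
  d = 105: Id(105) · 𝟙(210/105) = 105 · 1 = 105
  d = 210: Id(210) · 𝟙(210/210) = 210 · 1 = 210
Summing: (Id * 𝟙)(210) = 1 + 2 + 3 + 5 + 6 + 7 + 10 + 14 + 15 + 21 + 30 + 35 + 42 + 70 + 105 + 210 = 576.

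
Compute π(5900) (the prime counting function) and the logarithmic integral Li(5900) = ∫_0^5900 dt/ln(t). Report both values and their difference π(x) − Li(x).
π(5900) = 776;  Li(5900) ≈ 788.91;  π(x) − Li(x) ≈ -12.91.

Direct count of primes ≤ 5900 gives π(5900) = 776. Numerical evaluation of the logarithmic integral gives Li(5900) ≈ 788.91. The difference π(x) − Li(x) ≈ -12.91 is typically negative for small/moderate x (Li(x) overestimates), though Littlewood's theorem shows this sign changes infinitely often.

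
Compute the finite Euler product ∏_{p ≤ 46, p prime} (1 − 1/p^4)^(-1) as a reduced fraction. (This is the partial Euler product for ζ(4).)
∏ = 68304364739414847787103076142881583957543/63109073443906486560772797235200000000000

The primes p ≤ 46 are [2, 3, 5, 7, 11, 13, 17, 19, 23, 29, 31, 37, 41, 43]. For each prime, (1 − 1/p^4)^(-1) = p^4 / (p^4 − 1). The product is (1 − 1/2^4)^(-1), (1 − 1/3^4)^(-1), (1 − 1/5^4)^(-1), (1 − 1/7^4)^(-1), (1 − 1/11^4)^(-1), (1 − 1/13^4)^(-1), (1 − 1/17^4)^(-1), (1 − 1/19^4)^(-1), (1 − 1/23^4)^(-1), (1 − 1/29^4)^(-1), (1 − 1/31^4)^(-1), (1 − 1/37^4)^(-1), (1 − 1/41^4)^(-1), (1 − 1/43^4)^(-1) = ∏ p^4 / (p^4 − 1) = 68304364739414847787103076142881583957543/63109073443906486560772797235200000000000.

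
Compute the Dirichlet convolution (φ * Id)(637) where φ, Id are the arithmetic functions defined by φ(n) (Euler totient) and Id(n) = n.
(φ * Id)(637) = 3325

Divisors of 637: [1, 7, 13, 49, 91, 637]. For each d | 637:
  d = 1: φ(1) · Id(637/1) = 1 · 637 = 637
  d = 7: φ(7) · Id(637/7) = 6 · 91 = 546
  d = 13: φ(13) · Id(637/13) = 12 · 49 = 588
  d = 49: φ(49) · Id(637/49) = 42 · 13 = 546
  d = 91: φ(91) · Id(637/91) = 72 · 7 = 504
  d = 637: φ(637) · Id(637/637) = 504 · 1 = 504
Summing: (φ * Id)(637) = 637 + 546 + 588 + 546 + 504 + 504 = 3325.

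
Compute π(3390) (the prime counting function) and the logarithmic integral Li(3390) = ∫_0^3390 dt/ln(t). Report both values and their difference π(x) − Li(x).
π(3390) = 477;  Li(3390) ≈ 491.09;  π(x) − Li(x) ≈ -14.09.

Direct count of primes ≤ 3390 gives π(3390) = 477. Numerical evaluation of the logarithmic integral gives Li(3390) ≈ 491.09. The difference π(x) − Li(x) ≈ -14.09 is typically negative for small/moderate x (Li(x) overestimates), though Littlewood's theorem shows this sign changes infinitely often.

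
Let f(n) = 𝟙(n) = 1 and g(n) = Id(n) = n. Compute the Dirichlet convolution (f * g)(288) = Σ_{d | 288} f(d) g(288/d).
(𝟙 * Id)(288) = 819

Divisors of 288: [1, 2, 3, 4, 6, 8, 9, 12, 16, 18, 24, 32, 36, 48, 72, 96, 144, 288]. For each d | 288:
  d = 1: 𝟙(1) · Id(288/1) = 1 · 288 = 288
  d = 2: 𝟙(2) · Id(288/2) = 1 · 144 = 144
  d = 3: 𝟙(3) · Id(288/3) = 1 · 96 = 96
  d = 4: 𝟙(4) · Id(288/4) = 1 · 72 = 72
  d = 6: 𝟙(6) · Id(288/6) = 1 · 48 = 48
  d = 8: 𝟙(8) · Id(288/8) = 1 · 36 = 36
  d = 9: 𝟙(9) · Id(288/9) = 1 · 32 = 32
  d = 12: 𝟙(12) · Id(288/12) = 1 · 24 = 24
  d = 16: 𝟙(16) · Id(288/16) = 1 · 18 = 18
  d = 18: 𝟙(18) · Id(288/18) = 1 · 16 = 16
  d = 24: 𝟙(24) · Id(288/24) = 1 · 12 = 12
  d = 32: 𝟙(32) · Id(288/32) = 1 · 9 = 9
  d = 36: 𝟙(36) · Id(288/36) = 1 · 8 = 8
  d = 48: 𝟙(48) · Id(288/48) = 1 · 6 = 6
  d = 72: 𝟙(72) · Id(288/72) = 1 · 4 = 4
  d = 96: 𝟙(96) · Id(288/96) = 1 · 3 = 3
  d = 144: 𝟙(144) · Id(288/144) = 1 · 2 = 2
  d = 288: 𝟙(288) · Id(288/288) = 1 · 1 = 1
Summing: (𝟙 * Id)(288) = 288 + 144 + 96 + 72 + 48 + 36 + 32 + 24 + 18 + 16 + 12 + 9 + 8 + 6 + 4 + 3 + 2 + 1 = 819.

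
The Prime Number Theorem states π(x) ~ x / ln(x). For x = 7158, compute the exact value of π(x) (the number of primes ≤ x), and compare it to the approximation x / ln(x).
π(7158) = 915;  x/ln(x) ≈ 806.45;  relative error ≈ 11.86%.

Directly count primes up to 7158: π(7158) = 915. The PNT approximation gives 7158/ln(7158) ≈ 7158/8.87599 ≈ 806.45. Relative error (π(x) − x/ln(x)) / π(x) ≈ 11.86%; the approximation is known to undercount slightly (Li(x) is a better estimate).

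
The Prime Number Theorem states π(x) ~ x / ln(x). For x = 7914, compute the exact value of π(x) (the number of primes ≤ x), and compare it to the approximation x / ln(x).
π(7914) = 999;  x/ln(x) ≈ 881.65;  relative error ≈ 11.75%.

Directly count primes up to 7914: π(7914) = 999. The PNT approximation gives 7914/ln(7914) ≈ 7914/8.97639 ≈ 881.65. Relative error (π(x) − x/ln(x)) / π(x) ≈ 11.75%; the approximation is known to undercount slightly (Li(x) is a better estimate).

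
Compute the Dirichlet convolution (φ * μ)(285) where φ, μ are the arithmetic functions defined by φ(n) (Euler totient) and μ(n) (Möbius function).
(φ * μ)(285) = 51

Divisors of 285: [1, 3, 5, 15, 19, 57, 95, 285]. For each d | 285:
  d = 1: φ(1) · μ(285/1) = 1 · -1 = -1
  d = 3: φ(3) · μ(285/3) = 2 · 1 = 2
  d = 5: φ(5) · μ(285/5) = 4 · 1 = 4
  d = 15: φ(15) · μ(285/15) = 8 · -1 = -8
  d = 19: φ(19) · μ(285/19) = 18 · 1 = 18
  d = 57: φ(57) · μ(285/57) = 36 · -1 = -36
  d = 95: φ(95) · μ(285/95) = 72 · -1 = -72
  d = 285: φ(285) · μ(285/285) = 144 · 1 = 144
Summing: (φ * μ)(285) = -1 + 2 + 4 + -8 + 18 + -36 + -72 + 144 = 51.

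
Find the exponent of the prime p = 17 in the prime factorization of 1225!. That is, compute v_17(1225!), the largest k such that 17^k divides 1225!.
v_17(1225!) = 76

Legendre's formula: v_p(n!) = Σ_{k ≥ 1} ⌊n / p^k⌋. For p = 17, n = 1225, the terms are:
  ⌊1225/17^1⌋ = ⌊1225/17⌋ = 72
  ⌊1225/17^2⌋ = ⌊1225/289⌋ = 4
(the next term ⌊1225/17^3⌋ = 0, terminating the sum). Summing: v_17(1225!) = 72 + 4 = 76.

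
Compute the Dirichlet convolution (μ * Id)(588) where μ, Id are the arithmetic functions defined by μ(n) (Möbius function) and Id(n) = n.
(μ * Id)(588) = 168

Divisors of 588: [1, 2, 3, 4, 6, 7, 12, 14, 21, 28, 42, 49, 84, 98, 147, 196, 294, 588]. For each d | 588:
  d = 1: μ(1) · Id(588/1) = 1 · 588 = 588
  d = 2: μ(2) · Id(588/2) = -1 · 294 = -294
  d = 3: μ(3) · Id(588/3) = -1 · 196 = -196
  d = 4: μ(4) · Id(588/4) = 0 · 147 = 0
  d = 6: μ(6) · Id(588/6) = 1 · 98 = 98
  d = 7: μ(7) · Id(588/7) = -1 · 84 = -84
  d = 12: μ(12) · Id(588/12) = 0 · 49 = 0
  d = 14: μ(14) · Id(588/14) = 1 · 42 = 42
  d = 21: μ(21) · Id(588/21) = 1 · 28 = 28
  d = 28: μ(28) · Id(588/28) = 0 · 21 = 0
  d = 42: μ(42) · Id(588/42) = -1 · 14 = -14
  d = 49: μ(49) · Id(588/49) = 0 · 12 = 0
  d = 84: μ(84) · Id(588/84) = 0 · 7 = 0
  d = 98: μ(98) · Id(588/98) = 0 · 6 = 0
  d = 147: μ(147) · Id(588/147) = 0 · 4 = 0
  d = 196: μ(196) · Id(588/196) = 0 · 3 = 0
  d = 294: μ(294) · Id(588/294) = 0 · 2 = 0
  d = 588: μ(588) · Id(588/588) = 0 · 1 = 0
Summing: (μ * Id)(588) = 588 + -294 + -196 + 0 + 98 + -84 + 0 + 42 + 28 + 0 + -14 + 0 + 0 + 0 + 0 + 0 + 0 + 0 = 168.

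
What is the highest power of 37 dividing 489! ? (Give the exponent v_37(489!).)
v_37(489!) = 13

Legendre's formula: v_p(n!) = Σ_{k ≥ 1} ⌊n / p^k⌋. For p = 37, n = 489, the terms are:
  ⌊489/37^1⌋ = ⌊489/37⌋ = 13
(the next term ⌊489/37^2⌋ = 0, terminating the sum). Summing: v_37(489!) = 13 = 13.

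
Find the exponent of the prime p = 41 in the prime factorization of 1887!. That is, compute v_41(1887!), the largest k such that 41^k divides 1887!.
v_41(1887!) = 47

Legendre's formula: v_p(n!) = Σ_{k ≥ 1} ⌊n / p^k⌋. For p = 41, n = 1887, the terms are:
  ⌊1887/41^1⌋ = ⌊1887/41⌋ = 46
  ⌊1887/41^2⌋ = ⌊1887/1681⌋ = 1
(the next term ⌊1887/41^3⌋ = 0, terminating the sum). Summing: v_41(1887!) = 46 + 1 = 47.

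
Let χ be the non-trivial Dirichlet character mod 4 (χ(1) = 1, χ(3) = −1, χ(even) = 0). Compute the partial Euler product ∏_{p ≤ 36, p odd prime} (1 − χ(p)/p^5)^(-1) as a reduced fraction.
∏ = 52015810615424538455317584769582112629834289625/52216435813704314792391924764477903837266444288

The odd primes p ≤ 36 are [3, 5, 7, 11, 13, 17, 19, 23, 29, 31]. For each, χ(p) = 1 if p ≡ 1 mod 4, χ(p) = −1 if p ≡ 3 mod 4. Taking (1 − χ(p)/p^5)^(-1) = p^5/(p^5 − χ(p)): (1 − (-1)/3^5)^(-1) · (1 − (1)/5^5)^(-1) · (1 − (-1)/7^5)^(-1) · (1 − (-1)/11^5)^(-1) · (1 − (1)/13^5)^(-1) · (1 − (1)/17^5)^(-1) · (1 − (-1)/19^5)^(-1) · (1 − (-1)/23^5)^(-1) · (1 − (1)/29^5)^(-1) · (1 − (-1)/31^5)^(-1) = 52015810615424538455317584769582112629834289625/52216435813704314792391924764477903837266444288.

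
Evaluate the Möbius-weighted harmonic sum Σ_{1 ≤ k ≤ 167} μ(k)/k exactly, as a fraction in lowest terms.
Σ μ(k)/k = 3320595668723936105212130194759121950701456962705503856339925674/481473710367991963528473107950567214598209565303106537707981745635

Values of μ(k) for 1 ≤ k ≤ 167: μ(1) = 1, μ(2) = -1, μ(3) = -1, μ(5) = -1, μ(6) = 1, μ(7) = -1, μ(10) = 1, μ(11) = -1, μ(13) = -1, μ(14) = 1, μ(15) = 1, μ(17) = -1, μ(19) = -1, μ(21) = 1, μ(22) = 1, μ(23) = -1, μ(26) = 1, μ(29) = -1, μ(30) = -1, μ(31) = -1, μ(33) = 1, μ(34) = 1, μ(35) = 1, μ(37) = -1, μ(38) = 1, μ(39) = 1, μ(41) = -1, μ(42) = -1, μ(43) = -1, μ(46) = 1, μ(47) = -1, μ(51) = 1, μ(53) = -1, μ(55) = 1, μ(57) = 1, μ(58) = 1, μ(59) = -1, μ(61) = -1, μ(62) = 1, μ(65) = 1, μ(66) = -1, μ(67) = -1, μ(69) = 1, μ(70) = -1, μ(71) = -1, μ(73) = -1, μ(74) = 1, μ(77) = 1, μ(78) = -1, μ(79) = -1, μ(82) = 1, μ(83) = -1, μ(85) = 1, μ(86) = 1, μ(87) = 1, μ(89) = -1, μ(91) = 1, μ(93) = 1, μ(94) = 1, μ(95) = 1, μ(97) = -1, μ(101) = -1, μ(102) = -1, μ(103) = -1, μ(105) = -1, μ(106) = 1, μ(107) = -1, μ(109) = -1, μ(110) = -1, μ(111) = 1, μ(113) = -1, μ(114) = -1, μ(115) = 1, μ(118) = 1, μ(119) = 1, μ(122) = 1, μ(123) = 1, μ(127) = -1, μ(129) = 1, μ(130) = -1, μ(131) = -1, μ(133) = 1, μ(134) = 1, μ(137) = -1, μ(138) = -1, μ(139) = -1, μ(141) = 1, μ(142) = 1, μ(143) = 1, μ(145) = 1, μ(146) = 1, μ(149) = -1, μ(151) = -1, μ(154) = -1, μ(155) = 1, μ(157) = -1, μ(158) = 1, μ(159) = 1, μ(161) = 1, μ(163) = -1, μ(165) = -1, μ(166) = 1, μ(167) = -1, with μ = 0 on non-squarefree integers. Summing μ(k)/k for k where μ(k) ≠ 0 gives 3320595668723936105212130194759121950701456962705503856339925674/481473710367991963528473107950567214598209565303106537707981745635 ≈ 0.0069. (PNT ⟺ this sum → 0 as n → ∞.)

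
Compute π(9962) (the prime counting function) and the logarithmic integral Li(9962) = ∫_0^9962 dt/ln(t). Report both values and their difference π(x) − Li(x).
π(9962) = 1227;  Li(9962) ≈ 1242.01;  π(x) − Li(x) ≈ -15.01.

Direct count of primes ≤ 9962 gives π(9962) = 1227. Numerical evaluation of the logarithmic integral gives Li(9962) ≈ 1242.01. The difference π(x) − Li(x) ≈ -15.01 is typically negative for small/moderate x (Li(x) overestimates), though Littlewood's theorem shows this sign changes infinitely often.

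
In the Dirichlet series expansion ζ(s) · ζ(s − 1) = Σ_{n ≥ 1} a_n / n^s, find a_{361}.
σ(361) = 381

In the product (Σ m^0/m^s)(Σ k / k^s) = Σ (Σ_{d | n} d) / n^s, the coefficient of 1/n^s is σ(n) = Σ_{d | n} d. For n = 361, divisors are [1, 19, 361]; summing: σ(361) = 381.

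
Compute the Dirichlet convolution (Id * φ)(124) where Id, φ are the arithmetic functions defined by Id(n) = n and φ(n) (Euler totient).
(Id * φ)(124) = 488

Divisors of 124: [1, 2, 4, 31, 62, 124]. For each d | 124:
  d = 1: Id(1) · φ(124/1) = 1 · 60 = 60
  d = 2: Id(2) · φ(124/2) = 2 · 30 = 60
  d = 4: Id(4) · φ(124/4) = 4 · 30 = 120
  d = 31: Id(31) · φ(124/31) = 31 · 2 = 62
  d = 62: Id(62) · φ(124/62) = 62 · 1 = 62
  d = 124: Id(124) · φ(124/124) = 124 · 1 = 124
Summing: (Id * φ)(124) = 60 + 60 + 120 + 62 + 62 + 124 = 488.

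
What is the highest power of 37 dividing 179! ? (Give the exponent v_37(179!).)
v_37(179!) = 4

Legendre's formula: v_p(n!) = Σ_{k ≥ 1} ⌊n / p^k⌋. For p = 37, n = 179, the terms are:
  ⌊179/37^1⌋ = ⌊179/37⌋ = 4
(the next term ⌊179/37^2⌋ = 0, terminating the sum). Summing: v_37(179!) = 4 = 4.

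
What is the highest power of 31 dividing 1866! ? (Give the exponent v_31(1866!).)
v_31(1866!) = 61

Legendre's formula: v_p(n!) = Σ_{k ≥ 1} ⌊n / p^k⌋. For p = 31, n = 1866, the terms are:
  ⌊1866/31^1⌋ = ⌊1866/31⌋ = 60
  ⌊1866/31^2⌋ = ⌊1866/961⌋ = 1
(the next term ⌊1866/31^3⌋ = 0, terminating the sum). Summing: v_31(1866!) = 60 + 1 = 61.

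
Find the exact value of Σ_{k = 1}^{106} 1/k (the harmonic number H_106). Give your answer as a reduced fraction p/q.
H_106 = 760893664482154975191407476065305792641722041/145060212702939779988529042870810778780278080

Direct summation: H_106 = 1 + 1/2 + ... + 1/106. The least common denominator is lcm(1, ..., 106) = 725301063514698899942645214354053893901390400; over this denominator the numerator is 725301063514698899942645214354053893901390400 + 362650531757349449971322607177026946950695200 + 241767021171566299980881738118017964633796800 + 181325265878674724985661303588513473475347600 + 145060212702939779988529042870810778780278080 + 120883510585783149990440869059008982316898400 + 103614437644956985706092173479150556271627200 + 90662632939337362492830651794256736737673800 + 80589007057188766660293912706005988211265600 + 72530106351469889994264521435405389390139040 + 65936460319518081812967746759459444900126400 + 60441755292891574995220434529504491158449200 + 55792389501130684610972708796465684146260800 + 51807218822478492853046086739575278135813600 + 48353404234313259996176347623603592926759360 + 45331316469668681246415325897128368368836900 + 42664768442041111761332071432591405523611200 + 40294503528594383330146956353002994105632800 + 38173740184984152628560274439687047047441600 + 36265053175734944997132260717702694695069520 + 34538145881652328568697391159716852090542400 + 32968230159759040906483873379729722450063200 + 31534828848465169562723704971915386691364800 + 30220877646445787497610217264752245579224600 + 29012042540587955997705808574162155756055616 + 27896194750565342305486354398232842073130400 + 26863002352396255553431304235335329403755200 + 25903609411239246426523043369787639067906800 + 25010381500506858618711903943243237720737600 + 24176702117156629998088173811801796463379680 + 23396808500474158062665974656582383674238400 + 22665658234834340623207662948564184184418450 + 21978820106506027270989248919819814966708800 + 21332384221020555880666035716295702761805600 + 20722887528991397141218434695830111254325440 + 20147251764297191665073478176501497052816400 + 19602731446343213511963384171731186321659200 + 19086870092492076314280137219843523523720800 + 18597463167043561536990902932155228048753600 + 18132526587867472498566130358851347347534760 + 17690269841821924388845005228147655948814400 + 17269072940826164284348695579858426045271200 + 16867466593365090696340586380326834741892800 + 16484115079879520453241936689864861225031600 + 16117801411437753332058782541201197642253120 + 15767414424232584781361852485957693345682400 + 15431937521589338296652025837320295614923200 + 15110438823222893748805108632376122789612300 + 14802062520708140815156024782735793753089600 + 14506021270293977998852904287081077878027808 + 14221589480680370587110690477530468507870400 + 13948097375282671152743177199116421036565200 + 13684925726692432074389532346302903658516800 + 13431501176198127776715652117667664701877600 + 13187292063903616362593549351891888980025280 + 12951804705619623213261521684893819533953400 + 12724580061661384209520091479895682349147200 + 12505190750253429309355951971621618860368800 + 12293238364655913558349918887356845659345600 + 12088351058578314999044086905900898231689840 + 11890181369093424589223692038591047441006400 + 11698404250237079031332987328291191837119200 + 11512715293884109522899130386572284030180800 + 11332829117417170311603831474282092092209225 + 11158477900226136922194541759293136829252160 + 10989410053253013635494624459909907483354400 + 10825389007682073133472316632150058117931200 + 10666192110510277940333017858147851380902800 + 10511609616155056520907901657305128897121600 + 10361443764495698570609217347915055627162720 + 10215507936826745069614721328930336533822400 + 10073625882148595832536739088250748526408200 + 9935631007050669862228016634987039642484800 + 9801365723171606755981692085865593160829600 + 9670680846862651999235269524720718585351872 + 9543435046246038157140068609921761761860400 + 9419494331359725973281106679922777842875200 + 9298731583521780768495451466077614024376800 + 9181026120439226581552471067772834100017600 + 9066263293933736249283065179425673673767380 + 8954334117465418517810434745111776467918400 + 8845134920910962194422502614073827974407200 + 8738567030297577107742713425952456553028800 + 8634536470413082142174347789929213022635600 + 8532953688408222352266414286518281104722240 + 8433733296682545348170293190163417370946400 + 8336793833502286206237301314414412573579200 + 8242057539939760226620968344932430612515800 + 8149450151850549437557811397236560605633600 + 8058900705718876666029391270600598821126560 + 7970341357304383515853244113780812020894400 + 7883707212116292390680926242978846672841200 + 7798936166824719354221991552194127891412800 + 7715968760794669148326012918660147807461600 + 7634748036996830525712054887937409409488320 + 7555219411611446874402554316188061394806150 + 7477330551697926803532424890247978287643200 + 7401031260354070407578012391367896876544800 + 7326273368835342423663082973273271655569600 + 7253010635146988999426452143540538939013904 + 7181198648660385147946982320337167266350400 + 7110794740340185293555345238765234253935200 + 7041757898200960193617914702466542659236800 + 6974048687641335576371588599558210518282600 + 6907629176330465713739478231943370418108480 + 6842462863346216037194766173151451829258400 = 3804468322410774875957037380326528963208610205, so H_106 = 3804468322410774875957037380326528963208610205/725301063514698899942645214354053893901390400; reducing by gcd(3804468322410774875957037380326528963208610205, 725301063514698899942645214354053893901390400) = 5 gives 760893664482154975191407476065305792641722041/145060212702939779988529042870810778780278080 ≈ 5.24536. (The PNT-adjacent estimate ln(106) + γ ≈ 5.24065 matches within O(1/n).)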